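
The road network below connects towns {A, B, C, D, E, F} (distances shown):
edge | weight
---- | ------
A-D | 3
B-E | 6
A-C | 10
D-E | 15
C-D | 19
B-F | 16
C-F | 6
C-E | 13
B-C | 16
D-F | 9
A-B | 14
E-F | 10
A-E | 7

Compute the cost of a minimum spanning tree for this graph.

Grow the tree from D using Prim:
Step 1: frontier [A-D 3, D-F 9, D-E 15, C-D 19] → take A-D (3); add A.
Step 2: frontier [A-E 7, A-C 10, A-B 14, D-F 9, D-E 15, C-D 19] → take A-E (7); add E.
Step 3: frontier [A-C 10, A-B 14, D-F 9, C-D 19, B-E 6, E-F 10, C-E 13] → take B-E (6); add B.
Step 4: frontier [A-C 10, B-C 16, B-F 16, D-F 9, C-D 19, E-F 10, C-E 13] → take D-F (9); add F.
Step 5: frontier [A-C 10, B-C 16, C-D 19, C-E 13, C-F 6] → take C-F (6); add C.
MST edges: A-D, A-E, B-E, D-F, C-F; total weight 3+7+6+9+6 = 31.

31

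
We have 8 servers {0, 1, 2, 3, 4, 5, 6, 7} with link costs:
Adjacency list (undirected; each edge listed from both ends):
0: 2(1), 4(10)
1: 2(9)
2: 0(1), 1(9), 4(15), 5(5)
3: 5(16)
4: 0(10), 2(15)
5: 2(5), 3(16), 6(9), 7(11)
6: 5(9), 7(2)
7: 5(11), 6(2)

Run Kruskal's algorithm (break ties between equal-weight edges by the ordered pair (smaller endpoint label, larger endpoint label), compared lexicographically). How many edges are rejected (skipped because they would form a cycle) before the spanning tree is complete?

Kruskal's algorithm — process edges by increasing weight (ties by edge label):
0—2 (1): add — endpoints in different components.
6—7 (2): add — endpoints in different components.
2—5 (5): add — endpoints in different components.
1—2 (9): add — endpoints in different components.
5—6 (9): add — endpoints in different components.
0—4 (10): add — endpoints in different components.
5—7 (11): skip — 5 and 7 already connected.
2—4 (15): skip — 2 and 4 already connected.
3—5 (16): add — endpoints in different components.
Edges rejected before the tree was complete: 2.

2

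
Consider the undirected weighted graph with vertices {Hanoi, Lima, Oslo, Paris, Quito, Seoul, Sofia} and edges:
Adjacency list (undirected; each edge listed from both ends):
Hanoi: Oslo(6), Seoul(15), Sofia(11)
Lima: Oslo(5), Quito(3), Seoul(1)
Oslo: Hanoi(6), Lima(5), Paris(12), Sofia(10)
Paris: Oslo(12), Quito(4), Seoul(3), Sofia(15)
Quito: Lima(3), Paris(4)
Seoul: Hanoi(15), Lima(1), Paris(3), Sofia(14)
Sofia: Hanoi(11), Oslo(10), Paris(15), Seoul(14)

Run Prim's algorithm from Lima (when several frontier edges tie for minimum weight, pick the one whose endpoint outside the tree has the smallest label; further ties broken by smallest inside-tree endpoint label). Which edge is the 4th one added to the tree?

Prim, starting at Lima.
Step 1: cheapest edge leaving the tree is Lima—Seoul (1); add Seoul.
Step 2: cheapest edge leaving the tree is Paris—Seoul (3); add Paris.
Step 3: cheapest edge leaving the tree is Lima—Quito (3); add Quito.
Step 4: cheapest edge leaving the tree is Lima—Oslo (5); add Oslo.
Step 5: cheapest edge leaving the tree is Hanoi—Oslo (6); add Hanoi.
Step 6: cheapest edge leaving the tree is Oslo—Sofia (10); add Sofia.
The 4th edge added is Lima—Oslo.

Lima-Oslo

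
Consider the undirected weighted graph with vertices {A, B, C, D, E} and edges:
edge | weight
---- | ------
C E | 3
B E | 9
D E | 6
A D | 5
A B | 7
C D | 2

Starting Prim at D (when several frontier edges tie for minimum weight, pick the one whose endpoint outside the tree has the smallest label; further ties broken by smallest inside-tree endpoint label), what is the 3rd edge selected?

Prim, starting at D.
Step 1: frontier [C D 2, A D 5, D E 6] → take C D (2); add C.
Step 2: frontier [C E 3, A D 5, D E 6] → take C E (3); add E.
Step 3: frontier [A D 5, B E 9] → take A D (5); add A.
Step 4: frontier [A B 7, B E 9] → take A B (7); add B.
The 3rd edge added is A D.

A-D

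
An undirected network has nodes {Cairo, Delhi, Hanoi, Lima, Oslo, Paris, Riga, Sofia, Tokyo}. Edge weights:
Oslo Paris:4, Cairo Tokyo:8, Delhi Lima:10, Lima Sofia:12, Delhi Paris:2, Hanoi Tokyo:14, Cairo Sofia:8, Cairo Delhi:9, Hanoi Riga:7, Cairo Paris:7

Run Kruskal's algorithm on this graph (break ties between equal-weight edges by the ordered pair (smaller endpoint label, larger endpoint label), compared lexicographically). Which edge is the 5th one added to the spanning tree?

Kruskal's algorithm — process edges by increasing weight (ties by edge label):
Delhi Paris (2): add — endpoints in different components.
Oslo Paris (4): add — endpoints in different components.
Cairo Paris (7): add — endpoints in different components.
Hanoi Riga (7): add — endpoints in different components.
Cairo Sofia (8): add — endpoints in different components.
Cairo Tokyo (8): add — endpoints in different components.
Cairo Delhi (9): skip — Cairo and Delhi already connected.
Delhi Lima (10): add — endpoints in different components.
Lima Sofia (12): skip — Lima and Sofia already connected.
Hanoi Tokyo (14): add — endpoints in different components.
The 5th edge added is Cairo Sofia.

Cairo-Sofia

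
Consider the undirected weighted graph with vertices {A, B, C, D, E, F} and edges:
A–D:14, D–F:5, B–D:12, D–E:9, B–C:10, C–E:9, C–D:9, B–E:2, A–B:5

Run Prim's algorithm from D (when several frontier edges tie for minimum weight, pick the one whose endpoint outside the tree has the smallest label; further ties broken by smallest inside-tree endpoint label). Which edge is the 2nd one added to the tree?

C-D

Prim's algorithm from D:
Step 1: frontier [D–F 5, C–D 9, D–E 9, B–D 12, A–D 14] → take D–F (5); add F.
Step 2: frontier [C–D 9, D–E 9, B–D 12, A–D 14] → take C–D (9); add C.
Step 3: frontier [C–E 9, B–C 10, D–E 9, B–D 12, A–D 14] → take C–E (9); add E.
Step 4: frontier [B–C 10, B–D 12, A–D 14, B–E 2] → take B–E (2); add B.
Step 5: frontier [A–B 5, A–D 14] → take A–B (5); add A.
The 2nd edge added is C–D.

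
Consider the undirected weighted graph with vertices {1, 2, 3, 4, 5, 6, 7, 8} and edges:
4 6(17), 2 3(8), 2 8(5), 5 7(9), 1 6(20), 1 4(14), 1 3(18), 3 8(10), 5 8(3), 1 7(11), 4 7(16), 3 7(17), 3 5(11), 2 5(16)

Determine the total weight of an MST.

Grow the tree from 1 using Prim:
Step 1: cheapest edge leaving the tree is 1 7 (11); add 7.
Step 2: cheapest edge leaving the tree is 5 7 (9); add 5.
Step 3: cheapest edge leaving the tree is 5 8 (3); add 8.
Step 4: cheapest edge leaving the tree is 2 8 (5); add 2.
Step 5: cheapest edge leaving the tree is 2 3 (8); add 3.
Step 6: cheapest edge leaving the tree is 1 4 (14); add 4.
Step 7: cheapest edge leaving the tree is 4 6 (17); add 6.
MST edges: 1 7, 5 7, 5 8, 2 8, 2 3, 1 4, 4 6; total weight 11+9+3+5+8+14+17 = 67.

67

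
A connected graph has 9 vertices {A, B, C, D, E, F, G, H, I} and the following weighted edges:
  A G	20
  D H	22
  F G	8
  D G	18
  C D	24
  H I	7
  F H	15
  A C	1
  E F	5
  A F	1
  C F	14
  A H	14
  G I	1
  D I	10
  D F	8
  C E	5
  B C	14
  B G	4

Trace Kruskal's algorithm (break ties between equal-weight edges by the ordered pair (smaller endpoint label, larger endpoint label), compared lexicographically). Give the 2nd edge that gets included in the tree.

A-F

Kruskal's algorithm — process edges by increasing weight (ties by edge label):
A C (1): add — endpoints in different components.
A F (1): add — endpoints in different components.
G I (1): add — endpoints in different components.
B G (4): add — endpoints in different components.
C E (5): add — endpoints in different components.
E F (5): skip — E and F already connected.
H I (7): add — endpoints in different components.
D F (8): add — endpoints in different components.
F G (8): add — endpoints in different components.
The 2nd edge added is A F.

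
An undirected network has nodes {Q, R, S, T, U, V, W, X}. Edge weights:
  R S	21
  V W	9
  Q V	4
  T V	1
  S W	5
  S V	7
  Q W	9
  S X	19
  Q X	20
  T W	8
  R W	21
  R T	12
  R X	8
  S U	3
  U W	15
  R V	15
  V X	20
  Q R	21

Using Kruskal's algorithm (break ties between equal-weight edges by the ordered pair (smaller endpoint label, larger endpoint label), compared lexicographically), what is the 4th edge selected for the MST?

Kruskal's algorithm — process edges by increasing weight (ties by edge label):
T V (1): add — endpoints in different components.
S U (3): add — endpoints in different components.
Q V (4): add — endpoints in different components.
S W (5): add — endpoints in different components.
S V (7): add — endpoints in different components.
R X (8): add — endpoints in different components.
T W (8): skip — T and W already connected.
Q W (9): skip — W and Q already connected.
V W (9): skip — W and V already connected.
R T (12): add — endpoints in different components.
The 4th edge added is S W.

S-W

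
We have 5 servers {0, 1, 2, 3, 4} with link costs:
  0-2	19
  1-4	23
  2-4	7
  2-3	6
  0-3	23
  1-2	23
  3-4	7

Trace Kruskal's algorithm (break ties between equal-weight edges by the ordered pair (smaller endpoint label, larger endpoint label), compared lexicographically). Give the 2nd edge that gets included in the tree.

2-4

Kruskal: consider edges lightest-first.
2-3 (6): add — endpoints in different components.
2-4 (7): add — endpoints in different components.
3-4 (7): skip — 3 and 4 already connected.
0-2 (19): add — endpoints in different components.
0-3 (23): skip — 0 and 3 already connected.
1-2 (23): add — endpoints in different components.
The 2nd edge added is 2-4.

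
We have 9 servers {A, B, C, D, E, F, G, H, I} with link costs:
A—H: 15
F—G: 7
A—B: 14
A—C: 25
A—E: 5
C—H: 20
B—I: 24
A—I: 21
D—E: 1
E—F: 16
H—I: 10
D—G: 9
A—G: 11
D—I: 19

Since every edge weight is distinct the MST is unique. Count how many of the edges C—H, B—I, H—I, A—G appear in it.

2

Sort edges by weight, then run Kruskal:
D—E (1): add — endpoints in different components.
A—E (5): add — endpoints in different components.
F—G (7): add — endpoints in different components.
D—G (9): add — endpoints in different components.
H—I (10): add — endpoints in different components.
A—G (11): skip — A and G already connected.
A—B (14): add — endpoints in different components.
A—H (15): add — endpoints in different components.
E—F (16): skip — E and F already connected.
D—I (19): skip — D and I already connected.
C—H (20): add — endpoints in different components.
MST edge set: {D—E, A—E, F—G, D—G, H—I, A—B, A—H, C—H}.
Of the listed edges, {C—H, H—I} are in the MST → 2.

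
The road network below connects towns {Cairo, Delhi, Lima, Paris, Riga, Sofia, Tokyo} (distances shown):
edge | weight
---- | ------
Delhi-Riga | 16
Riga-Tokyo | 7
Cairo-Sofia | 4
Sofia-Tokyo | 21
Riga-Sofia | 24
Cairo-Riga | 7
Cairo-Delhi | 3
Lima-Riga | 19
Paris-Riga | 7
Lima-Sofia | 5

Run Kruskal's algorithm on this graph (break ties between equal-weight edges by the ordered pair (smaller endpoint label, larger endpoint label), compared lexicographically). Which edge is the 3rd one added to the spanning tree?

Lima-Sofia

Kruskal: consider edges lightest-first.
Cairo-Delhi (3): add — endpoints in different components.
Cairo-Sofia (4): add — endpoints in different components.
Lima-Sofia (5): add — endpoints in different components.
Cairo-Riga (7): add — endpoints in different components.
Paris-Riga (7): add — endpoints in different components.
Riga-Tokyo (7): add — endpoints in different components.
The 3rd edge added is Lima-Sofia.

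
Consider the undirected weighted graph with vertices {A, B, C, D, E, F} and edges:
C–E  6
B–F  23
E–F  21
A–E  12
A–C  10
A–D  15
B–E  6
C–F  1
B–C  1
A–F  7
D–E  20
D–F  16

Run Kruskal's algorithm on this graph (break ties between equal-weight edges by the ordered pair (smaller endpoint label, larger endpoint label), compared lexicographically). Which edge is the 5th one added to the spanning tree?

Kruskal: consider edges lightest-first.
B–C (1): add — endpoints in different components.
C–F (1): add — endpoints in different components.
B–E (6): add — endpoints in different components.
C–E (6): skip — C and E already connected.
A–F (7): add — endpoints in different components.
A–C (10): skip — A and C already connected.
A–E (12): skip — A and E already connected.
A–D (15): add — endpoints in different components.
The 5th edge added is A–D.

A-D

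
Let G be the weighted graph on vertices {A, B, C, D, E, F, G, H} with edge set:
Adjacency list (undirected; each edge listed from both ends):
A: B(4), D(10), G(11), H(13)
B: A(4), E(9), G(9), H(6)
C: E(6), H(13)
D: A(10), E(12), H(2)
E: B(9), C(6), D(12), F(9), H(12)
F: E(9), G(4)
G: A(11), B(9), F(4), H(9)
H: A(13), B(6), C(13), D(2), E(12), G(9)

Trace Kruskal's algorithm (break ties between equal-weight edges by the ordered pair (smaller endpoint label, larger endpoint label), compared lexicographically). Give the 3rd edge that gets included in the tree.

F-G

Kruskal's algorithm — process edges by increasing weight (ties by edge label):
D-H (2): add — endpoints in different components.
A-B (4): add — endpoints in different components.
F-G (4): add — endpoints in different components.
B-H (6): add — endpoints in different components.
C-E (6): add — endpoints in different components.
B-E (9): add — endpoints in different components.
B-G (9): add — endpoints in different components.
The 3rd edge added is F-G.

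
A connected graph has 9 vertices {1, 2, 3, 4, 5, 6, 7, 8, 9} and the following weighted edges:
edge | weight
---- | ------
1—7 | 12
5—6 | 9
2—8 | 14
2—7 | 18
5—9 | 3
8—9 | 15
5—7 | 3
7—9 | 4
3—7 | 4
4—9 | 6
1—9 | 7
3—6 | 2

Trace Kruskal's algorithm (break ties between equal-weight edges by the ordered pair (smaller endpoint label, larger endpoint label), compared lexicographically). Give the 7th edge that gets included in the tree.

Kruskal: consider edges lightest-first.
3—6 (2): add — endpoints in different components.
5—7 (3): add — endpoints in different components.
5—9 (3): add — endpoints in different components.
3—7 (4): add — endpoints in different components.
7—9 (4): skip — 7 and 9 already connected.
4—9 (6): add — endpoints in different components.
1—9 (7): add — endpoints in different components.
5—6 (9): skip — 5 and 6 already connected.
1—7 (12): skip — 1 and 7 already connected.
2—8 (14): add — endpoints in different components.
8—9 (15): add — endpoints in different components.
The 7th edge added is 2—8.

2-8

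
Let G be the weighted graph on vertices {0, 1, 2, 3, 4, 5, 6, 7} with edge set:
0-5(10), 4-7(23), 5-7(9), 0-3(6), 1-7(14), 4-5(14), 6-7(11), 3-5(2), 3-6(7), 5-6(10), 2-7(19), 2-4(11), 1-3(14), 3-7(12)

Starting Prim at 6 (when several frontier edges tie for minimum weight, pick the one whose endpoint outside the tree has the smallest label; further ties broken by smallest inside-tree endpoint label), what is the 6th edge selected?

4-5

Grow the tree from 6 using Prim:
Step 1: frontier [3-6 7, 5-6 10, 6-7 11] → take 3-6 (7); add 3.
Step 2: frontier [3-5 2, 0-3 6, 3-7 12, 1-3 14, 5-6 10, 6-7 11] → take 3-5 (2); add 5.
Step 3: frontier [0-3 6, 3-7 12, 1-3 14, 5-7 9, 0-5 10, 4-5 14, 6-7 11] → take 0-3 (6); add 0.
Step 4: frontier [3-7 12, 1-3 14, 5-7 9, 4-5 14, 6-7 11] → take 5-7 (9); add 7.
Step 5: frontier [1-3 14, 4-5 14, 1-7 14, 2-7 19, 4-7 23] → take 1-3 (14); add 1.
Step 6: frontier [4-5 14, 2-7 19, 4-7 23] → take 4-5 (14); add 4.
Step 7: frontier [2-4 11, 2-7 19] → take 2-4 (11); add 2.
The 6th edge added is 4-5.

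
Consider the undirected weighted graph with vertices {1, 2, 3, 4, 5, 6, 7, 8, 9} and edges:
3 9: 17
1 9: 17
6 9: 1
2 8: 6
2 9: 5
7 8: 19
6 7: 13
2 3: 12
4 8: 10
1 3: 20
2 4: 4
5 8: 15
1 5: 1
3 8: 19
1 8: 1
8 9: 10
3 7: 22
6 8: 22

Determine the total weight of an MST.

Sort edges by weight, then run Kruskal:
1 5 (1): add — endpoints in different components.
1 8 (1): add — endpoints in different components.
6 9 (1): add — endpoints in different components.
2 4 (4): add — endpoints in different components.
2 9 (5): add — endpoints in different components.
2 8 (6): add — endpoints in different components.
4 8 (10): skip — 4 and 8 already connected.
8 9 (10): skip — 8 and 9 already connected.
2 3 (12): add — endpoints in different components.
6 7 (13): add — endpoints in different components.
MST edges: 1 5, 1 8, 6 9, 2 4, 2 9, 2 8, 2 3, 6 7; total weight 1+1+1+4+5+6+12+13 = 43.

43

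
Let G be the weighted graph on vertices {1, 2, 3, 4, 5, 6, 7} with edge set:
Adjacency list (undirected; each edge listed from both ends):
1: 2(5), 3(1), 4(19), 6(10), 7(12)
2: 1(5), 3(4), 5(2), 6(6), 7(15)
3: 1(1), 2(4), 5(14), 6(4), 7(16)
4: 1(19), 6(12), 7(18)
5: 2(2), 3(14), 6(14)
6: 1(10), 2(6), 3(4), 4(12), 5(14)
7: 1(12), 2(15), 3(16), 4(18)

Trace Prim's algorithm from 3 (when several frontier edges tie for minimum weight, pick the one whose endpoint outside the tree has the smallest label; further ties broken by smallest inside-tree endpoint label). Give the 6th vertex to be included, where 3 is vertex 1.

4

Grow the tree from 3 using Prim:
Step 1: cheapest edge leaving the tree is 1—3 (1); add 1.
Step 2: cheapest edge leaving the tree is 2—3 (4); add 2.
Step 3: cheapest edge leaving the tree is 2—5 (2); add 5.
Step 4: cheapest edge leaving the tree is 3—6 (4); add 6.
Step 5: cheapest edge leaving the tree is 4—6 (12); add 4.
Step 6: cheapest edge leaving the tree is 1—7 (12); add 7.
Vertex order: 3, 1, 2, 5, 6, 4, 7. The 6th vertex is 4.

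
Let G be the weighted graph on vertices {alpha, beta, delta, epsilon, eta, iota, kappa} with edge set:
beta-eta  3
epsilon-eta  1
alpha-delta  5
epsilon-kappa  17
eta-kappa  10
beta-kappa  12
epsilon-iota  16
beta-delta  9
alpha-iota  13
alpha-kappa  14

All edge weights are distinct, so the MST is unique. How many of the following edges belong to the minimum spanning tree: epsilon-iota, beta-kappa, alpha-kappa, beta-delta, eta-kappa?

2

Sort edges by weight, then run Kruskal:
epsilon-eta (1): add. Components now {epsilon,eta} {alpha} {iota} {delta} {kappa} {beta}
beta-eta (3): add. Components now {beta,epsilon,eta} {alpha} {iota} {delta} {kappa}
alpha-delta (5): add. Components now {beta,epsilon,eta} {alpha,delta} {iota} {kappa}
beta-delta (9): add. Components now {alpha,beta,delta,epsilon,eta} {iota} {kappa}
eta-kappa (10): add. Components now {alpha,beta,delta,epsilon,eta,kappa} {iota}
beta-kappa (12): skip — kappa and beta already connected.
alpha-iota (13): add. Components now {alpha,beta,delta,epsilon,eta,iota,kappa}
MST edge set: {epsilon-eta, beta-eta, alpha-delta, beta-delta, eta-kappa, alpha-iota}.
Of the listed edges, {beta-delta, eta-kappa} are in the MST → 2.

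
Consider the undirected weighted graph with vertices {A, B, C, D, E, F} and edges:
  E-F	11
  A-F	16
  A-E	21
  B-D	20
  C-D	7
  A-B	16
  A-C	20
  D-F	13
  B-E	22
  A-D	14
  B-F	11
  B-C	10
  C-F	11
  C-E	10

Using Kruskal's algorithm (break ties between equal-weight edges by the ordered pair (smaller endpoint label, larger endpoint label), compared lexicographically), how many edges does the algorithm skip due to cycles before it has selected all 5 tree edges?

3

Kruskal: consider edges lightest-first.
C-D (7): add — endpoints in different components.
B-C (10): add — endpoints in different components.
C-E (10): add — endpoints in different components.
B-F (11): add — endpoints in different components.
C-F (11): skip — C and F already connected.
E-F (11): skip — E and F already connected.
D-F (13): skip — D and F already connected.
A-D (14): add — endpoints in different components.
Edges rejected before the tree was complete: 3.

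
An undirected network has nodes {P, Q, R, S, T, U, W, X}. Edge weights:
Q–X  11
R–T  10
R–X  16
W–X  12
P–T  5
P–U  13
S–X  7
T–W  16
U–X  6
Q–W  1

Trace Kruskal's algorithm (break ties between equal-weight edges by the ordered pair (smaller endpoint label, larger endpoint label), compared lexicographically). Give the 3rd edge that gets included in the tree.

U-X

Sort edges by weight, then run Kruskal:
Q–W (1): add — endpoints in different components.
P–T (5): add — endpoints in different components.
U–X (6): add — endpoints in different components.
S–X (7): add — endpoints in different components.
R–T (10): add — endpoints in different components.
Q–X (11): add — endpoints in different components.
W–X (12): skip — X and W already connected.
P–U (13): add — endpoints in different components.
The 3rd edge added is U–X.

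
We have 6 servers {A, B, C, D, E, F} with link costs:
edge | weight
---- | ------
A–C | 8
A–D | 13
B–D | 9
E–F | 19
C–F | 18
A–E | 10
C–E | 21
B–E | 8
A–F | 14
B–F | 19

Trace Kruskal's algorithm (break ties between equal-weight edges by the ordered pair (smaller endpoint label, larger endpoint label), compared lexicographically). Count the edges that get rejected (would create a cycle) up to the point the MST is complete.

Sort edges by weight, then run Kruskal:
A–C (8): add — endpoints in different components.
B–E (8): add — endpoints in different components.
B–D (9): add — endpoints in different components.
A–E (10): add — endpoints in different components.
A–D (13): skip — A and D already connected.
A–F (14): add — endpoints in different components.
Edges rejected before the tree was complete: 1.

1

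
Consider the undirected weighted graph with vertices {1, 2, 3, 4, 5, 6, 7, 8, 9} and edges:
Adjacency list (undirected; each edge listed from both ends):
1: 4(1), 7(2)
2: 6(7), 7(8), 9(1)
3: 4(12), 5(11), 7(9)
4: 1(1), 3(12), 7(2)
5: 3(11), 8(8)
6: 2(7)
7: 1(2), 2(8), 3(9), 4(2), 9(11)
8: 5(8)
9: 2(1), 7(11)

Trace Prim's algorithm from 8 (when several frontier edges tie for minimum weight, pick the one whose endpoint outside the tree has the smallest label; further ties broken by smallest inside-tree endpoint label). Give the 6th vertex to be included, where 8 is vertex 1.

4

Grow the tree from 8 using Prim:
Step 1: frontier [5-8 8] → take 5-8 (8); add 5.
Step 2: frontier [3-5 11] → take 3-5 (11); add 3.
Step 3: frontier [3-7 9, 3-4 12] → take 3-7 (9); add 7.
Step 4: frontier [3-4 12, 1-7 2, 4-7 2, 2-7 8, 7-9 11] → take 1-7 (2); add 1.
Step 5: frontier [1-4 1, 3-4 12, 4-7 2, 2-7 8, 7-9 11] → take 1-4 (1); add 4.
Step 6: frontier [2-7 8, 7-9 11] → take 2-7 (8); add 2.
Step 7: frontier [2-9 1, 2-6 7, 7-9 11] → take 2-9 (1); add 9.
Step 8: frontier [2-6 7] → take 2-6 (7); add 6.
Vertex order: 8, 5, 3, 7, 1, 4, 2, 9, 6. The 6th vertex is 4.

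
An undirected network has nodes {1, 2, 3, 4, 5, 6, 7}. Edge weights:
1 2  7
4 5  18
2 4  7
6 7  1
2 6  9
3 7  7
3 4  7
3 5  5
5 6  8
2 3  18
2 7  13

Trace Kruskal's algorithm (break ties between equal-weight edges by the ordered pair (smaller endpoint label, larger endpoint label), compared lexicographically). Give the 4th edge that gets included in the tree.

2-4

Sort edges by weight, then run Kruskal:
6 7 (1): add — endpoints in different components.
3 5 (5): add — endpoints in different components.
1 2 (7): add — endpoints in different components.
2 4 (7): add — endpoints in different components.
3 4 (7): add — endpoints in different components.
3 7 (7): add — endpoints in different components.
The 4th edge added is 2 4.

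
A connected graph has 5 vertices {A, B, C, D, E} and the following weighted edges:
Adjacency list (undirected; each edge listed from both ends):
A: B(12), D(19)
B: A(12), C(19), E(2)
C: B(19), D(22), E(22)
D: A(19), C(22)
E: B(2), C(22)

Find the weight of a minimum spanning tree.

52

Grow the tree from B using Prim:
Step 1: frontier [B E 2, A B 12, B C 19] → take B E (2); add E.
Step 2: frontier [A B 12, B C 19, C E 22] → take A B (12); add A.
Step 3: frontier [A D 19, B C 19, C E 22] → take B C (19); add C.
Step 4: frontier [A D 19, C D 22] → take A D (19); add D.
MST edges: B E, A B, B C, A D; total weight 2+12+19+19 = 52.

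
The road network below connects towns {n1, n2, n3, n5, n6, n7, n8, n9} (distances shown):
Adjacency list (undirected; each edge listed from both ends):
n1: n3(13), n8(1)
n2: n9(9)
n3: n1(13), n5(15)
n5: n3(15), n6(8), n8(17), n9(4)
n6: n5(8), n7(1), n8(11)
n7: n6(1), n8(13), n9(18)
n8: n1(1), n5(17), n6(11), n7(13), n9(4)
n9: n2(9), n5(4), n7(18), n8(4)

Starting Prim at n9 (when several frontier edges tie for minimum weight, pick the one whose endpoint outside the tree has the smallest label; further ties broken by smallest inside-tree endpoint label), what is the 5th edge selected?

n6-n7

Prim's algorithm from n9:
Step 1: cheapest edge leaving the tree is n5–n9 (4); add n5.
Step 2: cheapest edge leaving the tree is n8–n9 (4); add n8.
Step 3: cheapest edge leaving the tree is n1–n8 (1); add n1.
Step 4: cheapest edge leaving the tree is n5–n6 (8); add n6.
Step 5: cheapest edge leaving the tree is n6–n7 (1); add n7.
Step 6: cheapest edge leaving the tree is n2–n9 (9); add n2.
Step 7: cheapest edge leaving the tree is n1–n3 (13); add n3.
The 5th edge added is n6–n7.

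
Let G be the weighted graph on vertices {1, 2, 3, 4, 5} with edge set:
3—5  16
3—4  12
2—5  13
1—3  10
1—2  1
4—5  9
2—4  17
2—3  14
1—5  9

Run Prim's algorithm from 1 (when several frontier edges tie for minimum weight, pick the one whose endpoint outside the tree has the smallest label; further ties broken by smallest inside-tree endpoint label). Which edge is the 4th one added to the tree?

Grow the tree from 1 using Prim:
Step 1: frontier [1—2 1, 1—5 9, 1—3 10] → take 1—2 (1); add 2.
Step 2: frontier [1—5 9, 1—3 10, 2—5 13, 2—3 14, 2—4 17] → take 1—5 (9); add 5.
Step 3: frontier [1—3 10, 2—3 14, 2—4 17, 4—5 9, 3—5 16] → take 4—5 (9); add 4.
Step 4: frontier [1—3 10, 2—3 14, 3—4 12, 3—5 16] → take 1—3 (10); add 3.
The 4th edge added is 1—3.

1-3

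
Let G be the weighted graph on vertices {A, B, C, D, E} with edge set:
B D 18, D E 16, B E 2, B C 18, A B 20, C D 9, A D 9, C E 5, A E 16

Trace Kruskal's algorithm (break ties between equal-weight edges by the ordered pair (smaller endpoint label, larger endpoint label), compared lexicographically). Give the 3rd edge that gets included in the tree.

A-D

Sort edges by weight, then run Kruskal:
B E (2): add — endpoints in different components.
C E (5): add — endpoints in different components.
A D (9): add — endpoints in different components.
C D (9): add — endpoints in different components.
The 3rd edge added is A D.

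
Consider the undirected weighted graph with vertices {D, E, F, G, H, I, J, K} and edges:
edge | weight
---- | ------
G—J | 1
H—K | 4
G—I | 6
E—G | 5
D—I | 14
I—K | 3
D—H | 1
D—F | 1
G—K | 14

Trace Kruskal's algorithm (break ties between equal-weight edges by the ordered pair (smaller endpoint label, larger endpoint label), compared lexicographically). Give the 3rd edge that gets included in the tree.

Sort edges by weight, then run Kruskal:
D—F (1): add — endpoints in different components.
D—H (1): add — endpoints in different components.
G—J (1): add — endpoints in different components.
I—K (3): add — endpoints in different components.
H—K (4): add — endpoints in different components.
E—G (5): add — endpoints in different components.
G—I (6): add — endpoints in different components.
The 3rd edge added is G—J.

G-J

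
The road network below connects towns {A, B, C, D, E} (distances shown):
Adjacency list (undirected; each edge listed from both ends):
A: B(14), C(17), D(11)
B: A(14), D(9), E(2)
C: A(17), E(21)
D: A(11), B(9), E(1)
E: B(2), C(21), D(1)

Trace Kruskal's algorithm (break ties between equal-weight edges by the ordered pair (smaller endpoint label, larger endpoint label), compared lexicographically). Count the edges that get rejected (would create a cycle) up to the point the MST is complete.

2

Kruskal's algorithm — process edges by increasing weight (ties by edge label):
D–E (1): add — endpoints in different components.
B–E (2): add — endpoints in different components.
B–D (9): skip — B and D already connected.
A–D (11): add — endpoints in different components.
A–B (14): skip — A and B already connected.
A–C (17): add — endpoints in different components.
Edges rejected before the tree was complete: 2.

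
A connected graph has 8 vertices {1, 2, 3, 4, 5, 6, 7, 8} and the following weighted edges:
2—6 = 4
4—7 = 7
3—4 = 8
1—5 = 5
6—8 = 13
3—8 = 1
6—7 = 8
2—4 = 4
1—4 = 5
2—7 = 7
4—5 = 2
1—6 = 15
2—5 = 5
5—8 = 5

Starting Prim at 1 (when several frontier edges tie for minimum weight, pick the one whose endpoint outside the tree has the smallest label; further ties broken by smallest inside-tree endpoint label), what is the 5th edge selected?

5-8

Prim's algorithm from 1:
Step 1: frontier [1—4 5, 1—5 5, 1—6 15] → take 1—4 (5); add 4.
Step 2: frontier [1—5 5, 1—6 15, 4—5 2, 2—4 4, 4—7 7, 3—4 8] → take 4—5 (2); add 5.
Step 3: frontier [1—6 15, 2—4 4, 4—7 7, 3—4 8, 2—5 5, 5—8 5] → take 2—4 (4); add 2.
Step 4: frontier [1—6 15, 2—6 4, 2—7 7, 4—7 7, 3—4 8, 5—8 5] → take 2—6 (4); add 6.
Step 5: frontier [2—7 7, 4—7 7, 3—4 8, 5—8 5, 6—7 8, 6—8 13] → take 5—8 (5); add 8.
Step 6: frontier [2—7 7, 4—7 7, 3—4 8, 6—7 8, 3—8 1] → take 3—8 (1); add 3.
Step 7: frontier [2—7 7, 4—7 7, 6—7 8] → take 2—7 (7); add 7.
The 5th edge added is 5—8.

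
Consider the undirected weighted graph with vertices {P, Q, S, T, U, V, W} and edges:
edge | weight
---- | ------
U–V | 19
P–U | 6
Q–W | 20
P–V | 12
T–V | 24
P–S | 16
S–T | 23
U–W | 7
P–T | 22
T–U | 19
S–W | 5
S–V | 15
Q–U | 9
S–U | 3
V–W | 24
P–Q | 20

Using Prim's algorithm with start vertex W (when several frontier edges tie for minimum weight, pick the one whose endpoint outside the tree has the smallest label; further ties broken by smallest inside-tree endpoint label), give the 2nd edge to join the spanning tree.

Prim, starting at W.
Step 1: cheapest edge leaving the tree is S–W (5); add S.
Step 2: cheapest edge leaving the tree is S–U (3); add U.
Step 3: cheapest edge leaving the tree is P–U (6); add P.
Step 4: cheapest edge leaving the tree is Q–U (9); add Q.
Step 5: cheapest edge leaving the tree is P–V (12); add V.
Step 6: cheapest edge leaving the tree is T–U (19); add T.
The 2nd edge added is S–U.

S-U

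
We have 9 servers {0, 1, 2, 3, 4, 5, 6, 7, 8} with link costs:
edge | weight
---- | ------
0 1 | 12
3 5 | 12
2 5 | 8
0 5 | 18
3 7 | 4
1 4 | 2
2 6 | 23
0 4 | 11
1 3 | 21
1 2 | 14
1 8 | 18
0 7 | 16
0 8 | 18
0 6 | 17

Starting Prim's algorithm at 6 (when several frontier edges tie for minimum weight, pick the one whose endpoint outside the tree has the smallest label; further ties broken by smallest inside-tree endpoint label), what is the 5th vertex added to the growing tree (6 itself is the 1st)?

2

Prim's algorithm from 6:
Step 1: cheapest edge leaving the tree is 0 6 (17); add 0.
Step 2: cheapest edge leaving the tree is 0 4 (11); add 4.
Step 3: cheapest edge leaving the tree is 1 4 (2); add 1.
Step 4: cheapest edge leaving the tree is 1 2 (14); add 2.
Step 5: cheapest edge leaving the tree is 2 5 (8); add 5.
Step 6: cheapest edge leaving the tree is 3 5 (12); add 3.
Step 7: cheapest edge leaving the tree is 3 7 (4); add 7.
Step 8: cheapest edge leaving the tree is 0 8 (18); add 8.
Vertex order: 6, 0, 4, 1, 2, 5, 3, 7, 8. The 5th vertex is 2.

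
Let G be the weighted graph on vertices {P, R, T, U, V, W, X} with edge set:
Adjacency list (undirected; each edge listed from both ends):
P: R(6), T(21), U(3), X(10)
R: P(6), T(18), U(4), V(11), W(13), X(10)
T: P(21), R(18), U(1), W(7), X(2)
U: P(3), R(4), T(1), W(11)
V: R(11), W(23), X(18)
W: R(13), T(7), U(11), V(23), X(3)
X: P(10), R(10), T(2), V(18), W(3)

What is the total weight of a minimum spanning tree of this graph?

Kruskal's algorithm — process edges by increasing weight (ties by edge label):
T-U (1): add. Components now {W} {T,U} {V} {R} {X} {P}
T-X (2): add. Components now {W} {T,U,X} {V} {R} {P}
P-U (3): add. Components now {W} {P,T,U,X} {V} {R}
W-X (3): add. Components now {P,T,U,W,X} {V} {R}
R-U (4): add. Components now {P,R,T,U,W,X} {V}
P-R (6): skip — R and P already connected.
T-W (7): skip — W and T already connected.
P-X (10): skip — X and P already connected.
R-X (10): skip — R and X already connected.
R-V (11): add. Components now {P,R,T,U,V,W,X}
MST edges: T-U, T-X, P-U, W-X, R-U, R-V; total weight 1+2+3+3+4+11 = 24.

24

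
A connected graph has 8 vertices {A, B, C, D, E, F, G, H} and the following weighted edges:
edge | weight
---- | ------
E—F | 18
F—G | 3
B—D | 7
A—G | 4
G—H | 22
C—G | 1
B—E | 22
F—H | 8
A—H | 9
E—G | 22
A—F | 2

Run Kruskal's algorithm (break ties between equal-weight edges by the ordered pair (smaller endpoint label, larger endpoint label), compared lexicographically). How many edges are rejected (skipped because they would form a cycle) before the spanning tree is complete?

2

Kruskal's algorithm — process edges by increasing weight (ties by edge label):
C—G (1): add — endpoints in different components.
A—F (2): add — endpoints in different components.
F—G (3): add — endpoints in different components.
A—G (4): skip — A and G already connected.
B—D (7): add — endpoints in different components.
F—H (8): add — endpoints in different components.
A—H (9): skip — A and H already connected.
E—F (18): add — endpoints in different components.
B—E (22): add — endpoints in different components.
Edges rejected before the tree was complete: 2.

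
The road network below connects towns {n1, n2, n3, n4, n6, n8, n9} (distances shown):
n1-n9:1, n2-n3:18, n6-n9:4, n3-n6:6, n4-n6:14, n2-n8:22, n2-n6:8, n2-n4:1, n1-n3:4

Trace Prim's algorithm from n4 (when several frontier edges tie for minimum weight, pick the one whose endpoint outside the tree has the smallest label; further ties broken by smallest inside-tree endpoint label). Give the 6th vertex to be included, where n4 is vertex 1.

n3

Prim's algorithm from n4:
Step 1: frontier [n2-n4 1, n4-n6 14] → take n2-n4 (1); add n2.
Step 2: frontier [n2-n6 8, n2-n3 18, n2-n8 22, n4-n6 14] → take n2-n6 (8); add n6.
Step 3: frontier [n2-n3 18, n2-n8 22, n6-n9 4, n3-n6 6] → take n6-n9 (4); add n9.
Step 4: frontier [n2-n3 18, n2-n8 22, n3-n6 6, n1-n9 1] → take n1-n9 (1); add n1.
Step 5: frontier [n1-n3 4, n2-n3 18, n2-n8 22, n3-n6 6] → take n1-n3 (4); add n3.
Step 6: frontier [n2-n8 22] → take n2-n8 (22); add n8.
Vertex order: n4, n2, n6, n9, n1, n3, n8. The 6th vertex is n3.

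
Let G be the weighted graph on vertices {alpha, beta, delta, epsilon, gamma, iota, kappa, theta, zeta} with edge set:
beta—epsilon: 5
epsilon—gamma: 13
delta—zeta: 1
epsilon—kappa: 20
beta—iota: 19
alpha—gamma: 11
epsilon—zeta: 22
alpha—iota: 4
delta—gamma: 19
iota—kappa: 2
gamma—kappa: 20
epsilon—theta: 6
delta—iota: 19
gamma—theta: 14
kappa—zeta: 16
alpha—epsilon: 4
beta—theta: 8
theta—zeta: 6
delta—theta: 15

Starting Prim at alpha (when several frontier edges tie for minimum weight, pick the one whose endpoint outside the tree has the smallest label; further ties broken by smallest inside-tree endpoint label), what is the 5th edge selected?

Prim's algorithm from alpha:
Step 1: cheapest edge leaving the tree is alpha—epsilon (4); add epsilon.
Step 2: cheapest edge leaving the tree is alpha—iota (4); add iota.
Step 3: cheapest edge leaving the tree is iota—kappa (2); add kappa.
Step 4: cheapest edge leaving the tree is beta—epsilon (5); add beta.
Step 5: cheapest edge leaving the tree is epsilon—theta (6); add theta.
Step 6: cheapest edge leaving the tree is theta—zeta (6); add zeta.
Step 7: cheapest edge leaving the tree is delta—zeta (1); add delta.
Step 8: cheapest edge leaving the tree is alpha—gamma (11); add gamma.
The 5th edge added is epsilon—theta.

epsilon-theta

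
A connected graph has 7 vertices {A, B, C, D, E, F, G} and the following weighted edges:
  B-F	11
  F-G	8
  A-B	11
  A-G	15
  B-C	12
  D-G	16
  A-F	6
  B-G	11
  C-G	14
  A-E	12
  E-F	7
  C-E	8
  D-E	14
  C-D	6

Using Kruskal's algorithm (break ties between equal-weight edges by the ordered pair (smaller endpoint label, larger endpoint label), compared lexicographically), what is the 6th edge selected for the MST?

A-B

Kruskal's algorithm — process edges by increasing weight (ties by edge label):
A-F (6): add — endpoints in different components.
C-D (6): add — endpoints in different components.
E-F (7): add — endpoints in different components.
C-E (8): add — endpoints in different components.
F-G (8): add — endpoints in different components.
A-B (11): add — endpoints in different components.
The 6th edge added is A-B.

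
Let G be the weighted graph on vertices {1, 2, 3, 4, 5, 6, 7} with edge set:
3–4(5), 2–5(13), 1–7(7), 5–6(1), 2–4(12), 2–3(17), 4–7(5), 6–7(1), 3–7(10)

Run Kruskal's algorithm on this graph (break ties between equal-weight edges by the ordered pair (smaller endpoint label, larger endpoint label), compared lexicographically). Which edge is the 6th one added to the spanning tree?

2-4

Kruskal's algorithm — process edges by increasing weight (ties by edge label):
5–6 (1): add — endpoints in different components.
6–7 (1): add — endpoints in different components.
3–4 (5): add — endpoints in different components.
4–7 (5): add — endpoints in different components.
1–7 (7): add — endpoints in different components.
3–7 (10): skip — 3 and 7 already connected.
2–4 (12): add — endpoints in different components.
The 6th edge added is 2–4.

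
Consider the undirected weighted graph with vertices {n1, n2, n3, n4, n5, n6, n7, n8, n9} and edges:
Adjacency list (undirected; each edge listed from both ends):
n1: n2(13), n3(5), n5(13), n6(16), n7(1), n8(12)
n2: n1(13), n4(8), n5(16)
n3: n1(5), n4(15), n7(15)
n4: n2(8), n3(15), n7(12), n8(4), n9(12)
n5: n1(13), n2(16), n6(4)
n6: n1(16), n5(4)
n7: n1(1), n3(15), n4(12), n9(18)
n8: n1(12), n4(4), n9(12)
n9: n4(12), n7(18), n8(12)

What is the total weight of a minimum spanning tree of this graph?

Kruskal's algorithm — process edges by increasing weight (ties by edge label):
n1 n7 (1): add — endpoints in different components.
n4 n8 (4): add — endpoints in different components.
n5 n6 (4): add — endpoints in different components.
n1 n3 (5): add — endpoints in different components.
n2 n4 (8): add — endpoints in different components.
n1 n8 (12): add — endpoints in different components.
n4 n7 (12): skip — n7 and n4 already connected.
n4 n9 (12): add — endpoints in different components.
n8 n9 (12): skip — n8 and n9 already connected.
n1 n2 (13): skip — n2 and n1 already connected.
n1 n5 (13): add — endpoints in different components.
MST edges: n1 n7, n4 n8, n5 n6, n1 n3, n2 n4, n1 n8, n4 n9, n1 n5; total weight 1+4+4+5+8+12+12+13 = 59.

59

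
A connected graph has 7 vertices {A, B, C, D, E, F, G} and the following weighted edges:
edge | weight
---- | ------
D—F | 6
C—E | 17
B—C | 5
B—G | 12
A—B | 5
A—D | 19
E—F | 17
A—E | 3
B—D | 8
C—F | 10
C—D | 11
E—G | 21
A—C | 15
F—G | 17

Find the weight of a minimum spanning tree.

39

Prim, starting at E.
Step 1: frontier [A—E 3, C—E 17, E—F 17, E—G 21] → take A—E (3); add A.
Step 2: frontier [A—B 5, A—C 15, A—D 19, C—E 17, E—F 17, E—G 21] → take A—B (5); add B.
Step 3: frontier [A—C 15, A—D 19, B—C 5, B—D 8, B—G 12, C—E 17, E—F 17, E—G 21] → take B—C (5); add C.
Step 4: frontier [A—D 19, B—D 8, B—G 12, C—F 10, C—D 11, E—F 17, E—G 21] → take B—D (8); add D.
Step 5: frontier [B—G 12, C—F 10, D—F 6, E—F 17, E—G 21] → take D—F (6); add F.
Step 6: frontier [B—G 12, E—G 21, F—G 17] → take B—G (12); add G.
MST edges: A—E, A—B, B—C, B—D, D—F, B—G; total weight 3+5+5+8+6+12 = 39.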